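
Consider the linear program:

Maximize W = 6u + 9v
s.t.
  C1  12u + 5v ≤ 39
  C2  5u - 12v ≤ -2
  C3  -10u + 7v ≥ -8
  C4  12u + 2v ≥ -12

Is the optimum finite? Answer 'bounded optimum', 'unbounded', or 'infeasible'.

bounded optimum

Feasible corners and W = 6u + 9v:
  (313/134, 147/67) → W = 2262/67
  (-23/6, 17) → W = 130
  (22/17, 12/17) → W = 240/17
  (-74/77, -18/77) → W = -606/77
The feasible region has finitely many vertices and no improving ray; the maximum is 130 at (-23/6, 17).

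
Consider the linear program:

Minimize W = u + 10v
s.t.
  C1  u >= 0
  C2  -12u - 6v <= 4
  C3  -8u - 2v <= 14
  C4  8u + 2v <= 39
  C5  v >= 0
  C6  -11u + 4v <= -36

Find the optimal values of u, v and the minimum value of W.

Corner points and W = u + 10v:
  (39/8, 0) → W = 39/8
  (38/9, 47/18) → W = 91/3
  (36/11, 0) → W = 36/11

The optimum lies where v = 0 and -11u + 4v = -36.
Solving simultaneously gives u = 36/11, v = 0.

u = 36/11, v = 0, minimum W = 36/11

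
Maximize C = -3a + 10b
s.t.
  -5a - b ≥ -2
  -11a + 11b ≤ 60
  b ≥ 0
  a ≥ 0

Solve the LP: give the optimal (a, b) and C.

Extreme points and C = -3a + 10b:
  (2/5, 0) → C = -6/5
  (0, 2) → C = 20
  (0, 0) → C = 0

The binding constraints are -5a - b = -2 and a = 0.
Solving simultaneously gives a = 0, b = 2.

a = 0, b = 2, maximum C = 20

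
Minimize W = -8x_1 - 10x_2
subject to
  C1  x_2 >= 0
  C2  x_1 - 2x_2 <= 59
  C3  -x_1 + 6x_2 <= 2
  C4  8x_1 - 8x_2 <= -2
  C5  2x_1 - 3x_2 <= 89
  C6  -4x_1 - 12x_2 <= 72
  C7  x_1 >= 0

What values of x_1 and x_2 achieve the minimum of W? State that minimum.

Extreme points and W = -8x_1 - 10x_2:
  (1/10, 7/20) → W = -43/10
  (0, 1/3) → W = -10/3
  (0, 1/4) → W = -5/2

x_1 = 1/10, x_2 = 7/20, minimum W = -43/10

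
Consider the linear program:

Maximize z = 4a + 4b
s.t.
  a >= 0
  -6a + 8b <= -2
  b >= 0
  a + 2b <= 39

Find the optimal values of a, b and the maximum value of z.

a = 39, b = 0, maximum z = 156

Extreme points and z = 4a + 4b:
  (1/3, 0) → z = 4/3
  (79/5, 58/5) → z = 548/5
  (39, 0) → z = 156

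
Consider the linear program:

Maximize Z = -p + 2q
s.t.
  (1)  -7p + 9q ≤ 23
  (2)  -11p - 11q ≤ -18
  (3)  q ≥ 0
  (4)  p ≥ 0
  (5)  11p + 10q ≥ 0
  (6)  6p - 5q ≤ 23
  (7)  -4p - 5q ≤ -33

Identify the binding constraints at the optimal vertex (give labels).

Feasible corners and Z = -p + 2q:
  (322/19, 299/19) → Z = 276/19
  (182/71, 323/71) → Z = 464/71
  (28/5, 53/25) → Z = -34/25

The maximum is at (322/19, 299/19). Substituting into each constraint, equality holds for (1) and (6); the remaining constraints have slack.

(1) and (6)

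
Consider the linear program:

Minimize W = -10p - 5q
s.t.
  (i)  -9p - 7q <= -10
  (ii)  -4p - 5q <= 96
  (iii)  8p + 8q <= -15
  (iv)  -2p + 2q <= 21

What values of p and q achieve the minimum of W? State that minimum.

p = 693/8, q = -177/2, minimum W = -1695/4

Extreme points and W = -10p - 5q:
  (722/17, -904/17) → W = -2700/17
  (185/16, -215/16) → W = -775/16
  (693/8, -177/2) → W = -1695/4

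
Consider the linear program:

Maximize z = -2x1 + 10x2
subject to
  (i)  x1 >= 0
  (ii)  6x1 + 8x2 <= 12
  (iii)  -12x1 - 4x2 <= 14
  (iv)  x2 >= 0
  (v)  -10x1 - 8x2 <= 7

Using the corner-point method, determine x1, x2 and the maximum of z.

Extreme points and z = -2x1 + 10x2:
  (0, 3/2) → z = 15
  (0, 0) → z = 0
  (2, 0) → z = -4

x1 = 0, x2 = 3/2, maximum z = 15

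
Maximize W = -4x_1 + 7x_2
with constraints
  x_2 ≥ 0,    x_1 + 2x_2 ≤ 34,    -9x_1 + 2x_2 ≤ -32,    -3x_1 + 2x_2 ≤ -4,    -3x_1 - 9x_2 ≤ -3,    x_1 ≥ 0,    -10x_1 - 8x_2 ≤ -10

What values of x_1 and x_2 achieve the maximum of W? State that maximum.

x_1 = 19/2, x_2 = 49/4, maximum W = 191/4

Vertices and W = -4x_1 + 7x_2:
  (34, 0) → W = -136
  (32/9, 0) → W = -128/9
  (19/2, 49/4) → W = 191/4
  (14/3, 5) → W = 49/3

The optimum lies where x_1 + 2x_2 = 34 and -3x_1 + 2x_2 = -4.
Solving simultaneously gives x_1 = 19/2, x_2 = 49/4.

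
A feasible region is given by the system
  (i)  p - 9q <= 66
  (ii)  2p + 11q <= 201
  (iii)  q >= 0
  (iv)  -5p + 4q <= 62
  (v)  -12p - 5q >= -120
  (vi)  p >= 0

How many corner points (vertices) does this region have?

Of the 15 pairwise boundary intersections, those satisfying every inequality are:
  (122/63, 1129/63)
  (315/122, 1086/61)
  (10, 0)
  (0, 0)
  (0, 31/2)

5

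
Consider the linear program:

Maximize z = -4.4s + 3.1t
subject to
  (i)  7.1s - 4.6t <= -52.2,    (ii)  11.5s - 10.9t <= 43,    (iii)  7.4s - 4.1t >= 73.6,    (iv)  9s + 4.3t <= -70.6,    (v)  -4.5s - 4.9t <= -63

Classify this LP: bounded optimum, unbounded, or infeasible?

infeasible

The boundaries 7.1s - 4.6t = -52.2 and 7.4s - 4.1t = 73.6 meet at (55258/493, 90884/493), but that point violates 9s + 4.3t ≤ -70.6. Every candidate vertex is excluded by some other constraint, so the feasible region is empty.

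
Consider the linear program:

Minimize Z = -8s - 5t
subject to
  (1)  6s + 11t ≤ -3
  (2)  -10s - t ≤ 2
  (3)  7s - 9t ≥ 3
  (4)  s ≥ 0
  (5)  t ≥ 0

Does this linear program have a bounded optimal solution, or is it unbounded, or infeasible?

The boundaries 6s + 11t = -3 and 7s - 9t = 3 meet at (6/131, -39/131), but that point violates t ≥ 0. Every candidate vertex is excluded by some other constraint, so the feasible region is empty.

infeasible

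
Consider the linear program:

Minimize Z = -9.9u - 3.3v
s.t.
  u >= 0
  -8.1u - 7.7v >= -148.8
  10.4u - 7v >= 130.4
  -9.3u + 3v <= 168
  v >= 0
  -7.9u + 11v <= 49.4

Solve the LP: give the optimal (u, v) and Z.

u = 496/27, v = 0, minimum Z = -2728/15

Corner points and Z = -9.9u - 3.3v:
  (14612/977, 24564/6839) → Z = -5468364/34195
  (496/27, 0) → Z = -2728/15
  (163/13, 0) → Z = -16137/130

At the optimal vertex, -8.1u - 7.7v = -148.8 and v = 0.
Solving simultaneously gives u = 496/27, v = 0.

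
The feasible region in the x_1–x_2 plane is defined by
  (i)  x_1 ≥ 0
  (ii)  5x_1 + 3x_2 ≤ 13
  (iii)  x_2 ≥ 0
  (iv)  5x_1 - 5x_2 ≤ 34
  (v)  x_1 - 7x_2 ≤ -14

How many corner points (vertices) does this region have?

Of the 10 pairwise boundary intersections, those satisfying every inequality are:
  (0, 13/3)
  (0, 2)
  (49/38, 83/38)

3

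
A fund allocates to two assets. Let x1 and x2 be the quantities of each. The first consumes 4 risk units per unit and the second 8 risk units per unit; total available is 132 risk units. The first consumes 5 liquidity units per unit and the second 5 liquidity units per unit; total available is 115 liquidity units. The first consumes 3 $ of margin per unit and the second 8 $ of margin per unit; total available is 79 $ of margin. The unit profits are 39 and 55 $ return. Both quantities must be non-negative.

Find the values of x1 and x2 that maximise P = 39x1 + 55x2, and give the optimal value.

Feasible corners and P = 39x1 + 55x2:
  (0, 0) → P = 0
  (0, 79/8) → P = 4345/8
  (23, 0) → P = 897
  (21, 2) → P = 929

At the optimal vertex, 5x1 + 5x2 = 115 and 3x1 + 8x2 = 79.
Solving simultaneously gives x1 = 21, x2 = 2.

x1 = 21, x2 = 2, maximum P = 929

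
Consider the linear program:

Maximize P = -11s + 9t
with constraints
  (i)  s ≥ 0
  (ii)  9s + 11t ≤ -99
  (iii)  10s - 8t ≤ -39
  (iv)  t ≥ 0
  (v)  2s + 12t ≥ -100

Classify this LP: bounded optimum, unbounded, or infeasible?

The boundaries s = 0 and 10s - 8t = -39 meet at (0, 39/8), but that point violates 9s + 11t ≤ -99. Every candidate vertex is excluded by some other constraint, so the feasible region is empty.

infeasible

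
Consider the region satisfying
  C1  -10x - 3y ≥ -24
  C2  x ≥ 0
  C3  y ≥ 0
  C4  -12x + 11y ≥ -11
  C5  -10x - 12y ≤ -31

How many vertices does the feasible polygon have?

Intersecting each pair of boundary lines and keeping only the points that satisfy every inequality leaves:
  (0, 8)
  (297/146, 89/73)
  (0, 31/12)
  (473/254, 131/127)

4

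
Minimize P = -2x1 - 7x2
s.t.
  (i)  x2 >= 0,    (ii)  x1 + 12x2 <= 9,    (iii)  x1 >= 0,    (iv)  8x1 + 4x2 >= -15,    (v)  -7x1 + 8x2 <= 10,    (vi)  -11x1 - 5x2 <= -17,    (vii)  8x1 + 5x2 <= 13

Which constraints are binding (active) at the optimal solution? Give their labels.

Feasible corners and P = -2x1 - 7x2:
  (17/11, 0) → P = -34/11
  (13/8, 0) → P = -13/4
  (4/3, 7/15) → P = -89/15

The minimum is at (4/3, 7/15). Substituting into each constraint, equality holds for (vi) and (vii); the remaining constraints have slack.

(vi) and (vii)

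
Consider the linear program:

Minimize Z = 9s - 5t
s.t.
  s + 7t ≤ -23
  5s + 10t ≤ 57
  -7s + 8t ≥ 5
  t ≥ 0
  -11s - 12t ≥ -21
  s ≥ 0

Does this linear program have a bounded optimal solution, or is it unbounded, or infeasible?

infeasible

The boundaries s + 7t = -23 and t = 0 meet at (-23, 0), but that point violates s ≥ 0. Every candidate vertex is excluded by some other constraint, so the feasible region is empty.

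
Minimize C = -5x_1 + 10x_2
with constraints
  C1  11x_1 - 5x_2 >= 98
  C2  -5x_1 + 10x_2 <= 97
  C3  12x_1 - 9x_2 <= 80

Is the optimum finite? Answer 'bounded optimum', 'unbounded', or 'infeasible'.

bounded optimum

Extreme points and C = -5x_1 + 10x_2:
  (293/17, 1557/85) → C = 97
  (482/39, 296/39) → C = 550/39
  (1673/75, 1564/75) → C = 97
The feasible region has finitely many vertices and no improving ray; the minimum is 550/39 at (482/39, 296/39).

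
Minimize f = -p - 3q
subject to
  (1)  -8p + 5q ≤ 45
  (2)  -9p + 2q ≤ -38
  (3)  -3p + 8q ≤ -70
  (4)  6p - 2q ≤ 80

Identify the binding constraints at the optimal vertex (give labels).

(3) and (4)

Feasible corners and f = -p - 3q:
  (82/33, -86/11) → f = 692/33
  (-14, -82) → f = 260
  (250/21, -30/7) → f = 20/21

The minimum is at (250/21, -30/7). Substituting into each constraint, equality holds for (3) and (4); the remaining constraints have slack.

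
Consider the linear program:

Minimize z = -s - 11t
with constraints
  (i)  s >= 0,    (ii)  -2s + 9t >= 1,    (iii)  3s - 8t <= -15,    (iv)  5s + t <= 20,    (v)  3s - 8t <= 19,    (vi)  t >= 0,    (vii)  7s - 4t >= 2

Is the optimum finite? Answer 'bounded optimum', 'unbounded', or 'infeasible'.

Corner points and z = -s - 11t:
  (145/43, 135/43) → z = -1630/43
  (19/11, 111/44) → z = -1297/44
  (82/27, 130/27) → z = -56
The feasible region has finitely many vertices and no improving ray; the minimum is -56 at (82/27, 130/27).

bounded optimum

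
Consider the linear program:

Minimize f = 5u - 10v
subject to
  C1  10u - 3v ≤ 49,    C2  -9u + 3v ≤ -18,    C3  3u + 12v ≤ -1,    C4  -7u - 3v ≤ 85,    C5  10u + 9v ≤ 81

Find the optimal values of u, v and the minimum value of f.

Extreme points and f = 5u - 10v:
  (195/43, -157/129) → f = 4495/129
  (-36/17, -1193/51) → f = 670/3
  (71/39, -7/13) → f = 565/39
  (-67/16, -297/16) → f = 2635/16

u = 71/39, v = -7/13, minimum f = 565/39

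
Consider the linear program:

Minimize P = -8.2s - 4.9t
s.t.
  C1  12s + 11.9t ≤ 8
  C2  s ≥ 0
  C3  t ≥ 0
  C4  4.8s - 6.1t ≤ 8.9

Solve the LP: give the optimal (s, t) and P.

Corner points and P = -8.2s - 4.9t:
  (0, 80/119) → P = -56/17
  (2/3, 0) → P = -82/15
  (0, 0) → P = 0

At the optimal vertex, 12s + 11.9t = 8 and t = 0.
Solving simultaneously gives s = 2/3, t = 0.

s = 2/3, t = 0, minimum P = -82/15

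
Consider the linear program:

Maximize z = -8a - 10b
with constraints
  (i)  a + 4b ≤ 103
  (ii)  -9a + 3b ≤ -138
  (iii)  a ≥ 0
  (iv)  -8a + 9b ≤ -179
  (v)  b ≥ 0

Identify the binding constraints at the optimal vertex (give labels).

Corner points and z = -8a - 10b:
  (1643/41, 645/41) → z = -19594/41
  (103, 0) → z = -824
  (179/8, 0) → z = -179

The maximum is at (179/8, 0). Substituting into each constraint, equality holds for (iv) and (v); the remaining constraints have slack.

(iv) and (v)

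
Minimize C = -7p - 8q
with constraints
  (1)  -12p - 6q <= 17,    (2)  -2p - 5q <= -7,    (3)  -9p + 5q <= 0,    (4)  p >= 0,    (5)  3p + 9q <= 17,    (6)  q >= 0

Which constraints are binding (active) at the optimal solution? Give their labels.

Vertices and C = -7p - 8q:
  (7/11, 63/55) → C = -749/55
  (7/2, 0) → C = -49/2
  (85/96, 51/32) → C = -1819/96
  (17/3, 0) → C = -119/3

The minimum is at (17/3, 0). Substituting into each constraint, equality holds for (5) and (6); the remaining constraints have slack.

(5) and (6)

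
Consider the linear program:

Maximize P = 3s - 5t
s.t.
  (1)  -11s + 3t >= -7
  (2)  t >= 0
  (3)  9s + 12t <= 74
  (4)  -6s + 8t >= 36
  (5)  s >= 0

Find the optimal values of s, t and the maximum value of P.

s = 0, t = 9/2, maximum P = -45/2

Feasible corners and P = 3s - 5t:
  (10/9, 16/3) → P = -70/3
  (0, 37/6) → P = -185/6
  (0, 9/2) → P = -45/2

At the optimal vertex, -6s + 8t = 36 and s = 0.
Solving simultaneously gives s = 0, t = 9/2.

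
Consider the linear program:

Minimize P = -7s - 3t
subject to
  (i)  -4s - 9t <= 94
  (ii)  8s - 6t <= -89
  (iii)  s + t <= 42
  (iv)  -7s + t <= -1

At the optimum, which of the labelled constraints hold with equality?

(ii) and (iii)

Vertices and P = -7s - 3t:
  (163/14, 425/14) → P = -1208/7
  (95/34, 631/34) → P = -1279/17
  (43/8, 293/8) → P = -295/2

The minimum is at (163/14, 425/14). Substituting into each constraint, equality holds for (ii) and (iii); the remaining constraints have slack.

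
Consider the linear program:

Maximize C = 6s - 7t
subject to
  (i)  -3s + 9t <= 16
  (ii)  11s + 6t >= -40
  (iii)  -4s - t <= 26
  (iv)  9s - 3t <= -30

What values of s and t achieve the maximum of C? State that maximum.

s = -100/29, t = -10/29, maximum C = -530/29

At the optimal vertex, 11s + 6t = -40 and 9s - 3t = -30.
Solving simultaneously gives s = -100/29, t = -10/29.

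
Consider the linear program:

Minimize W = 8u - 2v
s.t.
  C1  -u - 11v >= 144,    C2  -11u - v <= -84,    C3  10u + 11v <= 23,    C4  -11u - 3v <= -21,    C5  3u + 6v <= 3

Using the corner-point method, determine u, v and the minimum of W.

u = 89/10, v = -139/10, minimum W = 99

Extreme points and W = 8u - 2v:
  (89/10, -139/10) → W = 99
  (167/9, -133/9) → W = 178
  (21/2, -63/2) → W = 147
The feasible region is unbounded (it extends along (11, -10), (3, -11)), but W strictly increases along every unbounded feasible direction, so there is no improving ray and the minimum is attained at a vertex.

The optimum lies where -u - 11v = 144 and -11u - v = -84.
Solving simultaneously gives u = 89/10, v = -139/10.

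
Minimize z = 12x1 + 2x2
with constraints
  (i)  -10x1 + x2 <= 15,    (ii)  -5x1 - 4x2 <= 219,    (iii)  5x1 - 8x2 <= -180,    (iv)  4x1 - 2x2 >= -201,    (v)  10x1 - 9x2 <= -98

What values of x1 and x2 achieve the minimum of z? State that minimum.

x1 = 4/5, x2 = 23, minimum z = 278/5

The feasible region is unbounded (it extends along (9, 10), (1, 2)), but z strictly increases along every unbounded feasible direction, so there is no improving ray and the minimum is attained at a vertex.

The binding constraints are -10x1 + x2 = 15 and 5x1 - 8x2 = -180.
Solving simultaneously gives x1 = 4/5, x2 = 23.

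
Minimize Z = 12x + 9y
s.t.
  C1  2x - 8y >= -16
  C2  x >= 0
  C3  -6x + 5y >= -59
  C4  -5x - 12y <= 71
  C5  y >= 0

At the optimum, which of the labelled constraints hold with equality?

C2 and C5

Vertices and Z = 12x + 9y:
  (0, 2) → Z = 18
  (276/19, 107/19) → Z = 225
  (0, 0) → Z = 0
  (59/6, 0) → Z = 118

The minimum is at (0, 0). Substituting into each constraint, equality holds for C2 and C5; the remaining constraints have slack.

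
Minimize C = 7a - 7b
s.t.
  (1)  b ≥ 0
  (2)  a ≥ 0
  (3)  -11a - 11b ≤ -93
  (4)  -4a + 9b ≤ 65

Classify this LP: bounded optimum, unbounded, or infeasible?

Corner points and C = 7a - 7b:
  (93/11, 0) → C = 651/11
  (122/143, 1087/143) → C = -6755/143
The feasible region has finitely many vertices and no improving ray; the minimum is -6755/143 at (122/143, 1087/143).

bounded optimum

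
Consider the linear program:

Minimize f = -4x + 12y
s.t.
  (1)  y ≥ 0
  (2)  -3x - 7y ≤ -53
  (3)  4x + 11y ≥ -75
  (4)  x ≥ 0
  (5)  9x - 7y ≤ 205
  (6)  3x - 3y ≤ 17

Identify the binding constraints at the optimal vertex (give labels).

Feasible corners and f = -4x + 12y:
  (0, 53/7) → f = 636/7
  (139/15, 18/5) → f = 92/15
  (248/3, 77) → f = 1780/3
The feasible region is unbounded (it extends along (0, 1), (7, 9)), but f strictly increases along every unbounded feasible direction, so there is no improving ray and the minimum is attained at a vertex.

The minimum is at (139/15, 18/5). Substituting into each constraint, equality holds for (2) and (6); the remaining constraints have slack.

(2) and (6)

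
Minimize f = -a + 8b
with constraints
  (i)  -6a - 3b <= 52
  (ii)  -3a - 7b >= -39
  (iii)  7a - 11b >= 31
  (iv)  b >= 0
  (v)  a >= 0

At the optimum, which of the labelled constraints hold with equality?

(ii) and (iv)

Extreme points and f = -a + 8b:
  (323/41, 90/41) → f = 397/41
  (13, 0) → f = -13
  (31/7, 0) → f = -31/7

The minimum is at (13, 0). Substituting into each constraint, equality holds for (ii) and (iv); the remaining constraints have slack.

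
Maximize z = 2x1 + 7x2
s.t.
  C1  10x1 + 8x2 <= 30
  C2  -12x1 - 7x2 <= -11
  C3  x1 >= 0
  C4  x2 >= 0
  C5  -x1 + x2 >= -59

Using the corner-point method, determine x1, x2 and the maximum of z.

Extreme points and z = 2x1 + 7x2:
  (0, 15/4) → z = 105/4
  (3, 0) → z = 6
  (0, 11/7) → z = 11
  (11/12, 0) → z = 11/6

The binding constraints are 10x1 + 8x2 = 30 and x1 = 0.
Solving simultaneously gives x1 = 0, x2 = 15/4.

x1 = 0, x2 = 15/4, maximum z = 105/4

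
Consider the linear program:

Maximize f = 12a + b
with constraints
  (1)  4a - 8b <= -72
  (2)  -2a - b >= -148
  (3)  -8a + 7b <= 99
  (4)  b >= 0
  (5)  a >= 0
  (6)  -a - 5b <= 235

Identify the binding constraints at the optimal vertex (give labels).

(1) and (2)

Vertices and f = 12a + b:
  (278/5, 184/5) → f = 704
  (0, 9) → f = 9
  (937/22, 691/11) → f = 6313/11
  (0, 99/7) → f = 99/7

The maximum is at (278/5, 184/5). Substituting into each constraint, equality holds for (1) and (2); the remaining constraints have slack.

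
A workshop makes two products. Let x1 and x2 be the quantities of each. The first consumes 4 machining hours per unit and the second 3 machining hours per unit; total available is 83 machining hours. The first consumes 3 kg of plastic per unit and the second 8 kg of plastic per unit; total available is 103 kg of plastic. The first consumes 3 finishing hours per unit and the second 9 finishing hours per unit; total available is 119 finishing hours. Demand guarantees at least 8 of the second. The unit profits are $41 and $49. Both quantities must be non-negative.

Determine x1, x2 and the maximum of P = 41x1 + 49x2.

Vertices and P = 41x1 + 49x2:
  (0, 103/8) → P = 5047/8
  (0, 8) → P = 392
  (13, 8) → P = 925

The binding constraints are 3x1 + 8x2 = 103 and x2 = 8.
Solving simultaneously gives x1 = 13, x2 = 8.

x1 = 13, x2 = 8, maximum P = 925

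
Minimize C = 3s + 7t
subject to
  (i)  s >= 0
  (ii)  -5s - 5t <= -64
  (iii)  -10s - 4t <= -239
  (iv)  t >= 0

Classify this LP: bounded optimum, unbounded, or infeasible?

Feasible corners and C = 3s + 7t:
  (0, 239/4) → C = 1673/4
  (239/10, 0) → C = 717/10
The feasible region has finitely many vertices and no improving ray; the minimum is 717/10 at (239/10, 0).

bounded optimum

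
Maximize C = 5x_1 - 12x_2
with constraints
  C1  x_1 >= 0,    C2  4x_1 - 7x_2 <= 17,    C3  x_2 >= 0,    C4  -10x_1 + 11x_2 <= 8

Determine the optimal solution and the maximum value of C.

Corner points and C = 5x_1 - 12x_2:
  (0, 0) → C = 0
  (0, 8/11) → C = -96/11
  (17/4, 0) → C = 85/4
The feasible region is unbounded (it extends along (7, 4), (11, 10)), but C strictly decreases along every unbounded feasible direction, so there is no improving ray and the maximum is attained at a vertex.

x_1 = 17/4, x_2 = 0, maximum C = 85/4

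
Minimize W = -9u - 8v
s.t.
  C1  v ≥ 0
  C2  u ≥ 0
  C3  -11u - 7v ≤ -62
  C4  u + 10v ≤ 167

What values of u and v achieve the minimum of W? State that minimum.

At the optimal vertex, v = 0 and u + 10v = 167.
Solving simultaneously gives u = 167, v = 0.

u = 167, v = 0, minimum W = -1503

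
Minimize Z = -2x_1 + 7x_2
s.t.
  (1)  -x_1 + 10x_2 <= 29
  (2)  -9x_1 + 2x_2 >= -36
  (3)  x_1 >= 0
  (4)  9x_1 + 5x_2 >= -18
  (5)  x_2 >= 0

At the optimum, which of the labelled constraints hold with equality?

(2) and (5)

Vertices and Z = -2x_1 + 7x_2:
  (19/4, 27/8) → Z = 113/8
  (0, 29/10) → Z = 203/10
  (4, 0) → Z = -8
  (0, 0) → Z = 0

The minimum is at (4, 0). Substituting into each constraint, equality holds for (2) and (5); the remaining constraints have slack.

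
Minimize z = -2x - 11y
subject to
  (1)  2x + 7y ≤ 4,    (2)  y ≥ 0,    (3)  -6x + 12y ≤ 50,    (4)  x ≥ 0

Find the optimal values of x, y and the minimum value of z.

Vertices and z = -2x - 11y:
  (2, 0) → z = -4
  (0, 4/7) → z = -44/7
  (0, 0) → z = 0

The optimum lies where 2x + 7y = 4 and x = 0.
Solving simultaneously gives x = 0, y = 4/7.

x = 0, y = 4/7, minimum z = -44/7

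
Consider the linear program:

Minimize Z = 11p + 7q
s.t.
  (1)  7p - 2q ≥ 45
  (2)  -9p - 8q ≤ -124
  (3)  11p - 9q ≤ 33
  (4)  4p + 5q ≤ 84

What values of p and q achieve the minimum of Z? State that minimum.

p = 339/41, q = 264/41, minimum Z = 5577/41

The optimum lies where 7p - 2q = 45 and 11p - 9q = 33.
Solving simultaneously gives p = 339/41, q = 264/41.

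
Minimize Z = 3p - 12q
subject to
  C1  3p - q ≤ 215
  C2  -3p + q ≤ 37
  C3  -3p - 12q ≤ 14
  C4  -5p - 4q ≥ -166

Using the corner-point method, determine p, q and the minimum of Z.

Feasible corners and Z = 3p - 12q:
  (-458/39, 23/13) → Z = -734/13
  (18/17, 683/17) → Z = -8142/17
  (128/3, -71/6) → Z = 270

p = 18/17, q = 683/17, minimum Z = -8142/17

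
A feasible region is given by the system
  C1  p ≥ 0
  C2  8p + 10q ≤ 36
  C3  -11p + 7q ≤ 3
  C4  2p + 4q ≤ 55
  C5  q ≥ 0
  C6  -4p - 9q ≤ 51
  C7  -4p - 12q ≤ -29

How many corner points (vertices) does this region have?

Intersecting each pair of boundary lines and keeping only the points that satisfy every inequality leaves:
  (111/83, 210/83)
  (71/28, 11/7)
  (167/160, 331/160)

3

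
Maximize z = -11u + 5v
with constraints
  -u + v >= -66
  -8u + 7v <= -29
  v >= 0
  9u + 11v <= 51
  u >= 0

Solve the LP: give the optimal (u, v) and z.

Extreme points and z = -11u + 5v:
  (29/8, 0) → z = -319/8
  (676/151, 147/151) → z = -6701/151
  (17/3, 0) → z = -187/3

u = 29/8, v = 0, maximum z = -319/8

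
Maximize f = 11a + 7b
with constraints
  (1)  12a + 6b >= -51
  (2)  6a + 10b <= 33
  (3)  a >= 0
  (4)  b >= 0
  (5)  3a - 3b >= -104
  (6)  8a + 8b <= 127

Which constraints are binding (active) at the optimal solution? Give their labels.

(2) and (4)

Vertices and f = 11a + 7b:
  (0, 33/10) → f = 231/10
  (11/2, 0) → f = 121/2
  (0, 0) → f = 0

The maximum is at (11/2, 0). Substituting into each constraint, equality holds for (2) and (4); the remaining constraints have slack.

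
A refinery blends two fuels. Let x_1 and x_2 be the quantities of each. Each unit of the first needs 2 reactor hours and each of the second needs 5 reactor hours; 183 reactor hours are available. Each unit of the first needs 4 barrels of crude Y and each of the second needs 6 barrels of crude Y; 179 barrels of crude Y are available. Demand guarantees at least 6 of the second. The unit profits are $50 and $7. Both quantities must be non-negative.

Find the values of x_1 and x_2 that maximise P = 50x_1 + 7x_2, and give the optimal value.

x_1 = 143/4, x_2 = 6, maximum P = 3659/2

Extreme points and P = 50x_1 + 7x_2:
  (0, 179/6) → P = 1253/6
  (0, 6) → P = 42
  (143/4, 6) → P = 3659/2

The optimum lies where 4x_1 + 6x_2 = 179 and x_2 = 6.
Solving simultaneously gives x_1 = 143/4, x_2 = 6.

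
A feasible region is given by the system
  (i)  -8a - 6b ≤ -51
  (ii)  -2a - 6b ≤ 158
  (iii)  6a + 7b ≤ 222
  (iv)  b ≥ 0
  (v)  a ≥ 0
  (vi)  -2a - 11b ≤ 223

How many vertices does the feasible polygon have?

4

Of the 15 pairwise boundary intersections, those satisfying every inequality are:
  (51/8, 0)
  (0, 17/2)
  (37, 0)
  (0, 222/7)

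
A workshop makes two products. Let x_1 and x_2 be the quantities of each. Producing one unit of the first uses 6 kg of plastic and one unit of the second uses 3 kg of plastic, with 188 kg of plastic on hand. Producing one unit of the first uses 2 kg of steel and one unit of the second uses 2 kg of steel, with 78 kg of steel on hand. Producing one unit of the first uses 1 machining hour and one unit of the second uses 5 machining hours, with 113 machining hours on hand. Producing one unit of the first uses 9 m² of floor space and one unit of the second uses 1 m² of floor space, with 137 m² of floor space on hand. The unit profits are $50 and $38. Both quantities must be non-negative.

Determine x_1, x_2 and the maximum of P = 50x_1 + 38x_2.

Extreme points and P = 50x_1 + 38x_2:
  (0, 0) → P = 0
  (0, 113/5) → P = 4294/5
  (137/9, 0) → P = 6850/9
  (13, 20) → P = 1410

The binding constraints are x_1 + 5x_2 = 113 and 9x_1 + x_2 = 137.
Solving simultaneously gives x_1 = 13, x_2 = 20.

x_1 = 13, x_2 = 20, maximum P = 1410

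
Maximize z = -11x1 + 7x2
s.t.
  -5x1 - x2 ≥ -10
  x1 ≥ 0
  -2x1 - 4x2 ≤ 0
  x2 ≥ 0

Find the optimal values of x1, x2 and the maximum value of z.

Corner points and z = -11x1 + 7x2:
  (0, 10) → z = 70
  (2, 0) → z = -22
  (0, 0) → z = 0

x1 = 0, x2 = 10, maximum z = 70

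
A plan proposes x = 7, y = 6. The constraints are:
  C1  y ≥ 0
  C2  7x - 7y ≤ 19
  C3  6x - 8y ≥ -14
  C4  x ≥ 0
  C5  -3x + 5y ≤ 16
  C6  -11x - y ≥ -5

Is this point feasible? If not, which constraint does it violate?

Constraint C6: -11x - y = -83, which is not ≥ -5. All other constraints are satisfied.

not feasible — violates C6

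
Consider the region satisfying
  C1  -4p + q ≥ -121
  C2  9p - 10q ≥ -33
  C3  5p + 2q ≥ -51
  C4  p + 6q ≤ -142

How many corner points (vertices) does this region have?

3

The feasible vertices (each the meet of two boundaries and inside every other half-plane) are:
  (191/13, -809/13)
  (584/25, -689/25)
  (-11/14, -659/28)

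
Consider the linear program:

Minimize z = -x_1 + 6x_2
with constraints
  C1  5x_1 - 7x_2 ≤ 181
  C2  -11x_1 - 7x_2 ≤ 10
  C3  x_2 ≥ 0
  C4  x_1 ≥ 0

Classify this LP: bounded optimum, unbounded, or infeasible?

Corner points and z = -x_1 + 6x_2:
  (181/5, 0) → z = -181/5
  (0, 0) → z = 0
The feasible region has finitely many vertices and no improving ray; the minimum is -181/5 at (181/5, 0).

bounded optimum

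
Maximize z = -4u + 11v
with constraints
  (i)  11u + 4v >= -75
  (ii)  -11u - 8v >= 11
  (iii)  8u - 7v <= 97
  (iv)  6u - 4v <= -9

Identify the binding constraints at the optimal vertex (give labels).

(i) and (ii)

Corner points and z = -4u + 11v:
  (-139/11, 16) → z = 2492/11
  (-84/17, -351/68) → z = -2517/68
  (-29/23, 33/92) → z = 827/92

The maximum is at (-139/11, 16). Substituting into each constraint, equality holds for (i) and (ii); the remaining constraints have slack.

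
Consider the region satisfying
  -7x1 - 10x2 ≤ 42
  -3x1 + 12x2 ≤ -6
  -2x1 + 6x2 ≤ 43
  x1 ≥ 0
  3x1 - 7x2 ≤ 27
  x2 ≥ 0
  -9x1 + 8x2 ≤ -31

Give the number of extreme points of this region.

4

The feasible vertices (each the meet of two boundaries and inside every other half-plane) are:
  (94/5, 21/5)
  (27/7, 13/28)
  (9, 0)
  (31/9, 0)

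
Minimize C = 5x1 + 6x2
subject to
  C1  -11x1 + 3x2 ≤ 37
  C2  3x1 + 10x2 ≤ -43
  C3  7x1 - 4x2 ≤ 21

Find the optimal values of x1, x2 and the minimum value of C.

x1 = -211/23, x2 = -490/23, minimum C = -3995/23

Feasible corners and C = 5x1 + 6x2:
  (-499/119, -362/119) → C = -4667/119
  (-211/23, -490/23) → C = -3995/23
  (19/41, -182/41) → C = -997/41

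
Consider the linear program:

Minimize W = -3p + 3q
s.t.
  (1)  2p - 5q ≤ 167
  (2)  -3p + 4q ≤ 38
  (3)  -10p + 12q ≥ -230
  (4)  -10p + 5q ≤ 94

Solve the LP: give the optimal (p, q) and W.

p = 344, q = 535/2, minimum W = -459/2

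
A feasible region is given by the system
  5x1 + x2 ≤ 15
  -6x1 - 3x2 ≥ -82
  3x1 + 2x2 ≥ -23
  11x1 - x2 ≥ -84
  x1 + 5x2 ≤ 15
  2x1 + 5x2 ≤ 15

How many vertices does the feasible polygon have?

The feasible vertices (each the meet of two boundaries and inside every other half-plane) are:
  (53/7, -160/7)
  (60/23, 45/23)
  (-191/25, -1/25)
  (-405/56, 249/56)
  (0, 3)

5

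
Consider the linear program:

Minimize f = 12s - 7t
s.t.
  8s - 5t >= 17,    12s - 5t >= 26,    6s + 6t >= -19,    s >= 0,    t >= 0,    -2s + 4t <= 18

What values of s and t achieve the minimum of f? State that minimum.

Vertices and f = 12s - 7t:
  (9/4, 1/5) → f = 128/5
  (79/11, 89/11) → f = 325/11
  (13/6, 0) → f = 26
The feasible region is unbounded (it extends along (2, 1), (1, 0)), but f strictly increases along every unbounded feasible direction, so there is no improving ray and the minimum is attained at a vertex.

The optimum lies where 8s - 5t = 17 and 12s - 5t = 26.
Solving simultaneously gives s = 9/4, t = 1/5.

s = 9/4, t = 1/5, minimum f = 128/5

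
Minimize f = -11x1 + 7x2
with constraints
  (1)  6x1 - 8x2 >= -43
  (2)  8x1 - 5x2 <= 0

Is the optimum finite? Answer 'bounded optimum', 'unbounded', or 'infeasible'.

unbounded

From the feasible point (215/34, 172/17), moving in the direction (-5, -8) keeps every constraint satisfied while f decreases without bound.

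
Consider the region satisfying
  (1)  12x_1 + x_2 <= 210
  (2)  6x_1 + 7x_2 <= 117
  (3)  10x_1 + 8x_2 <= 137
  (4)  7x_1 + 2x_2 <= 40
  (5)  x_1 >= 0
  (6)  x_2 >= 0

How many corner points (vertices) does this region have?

Of the 15 pairwise boundary intersections, those satisfying every inequality are:
  (23/22, 174/11)
  (0, 117/7)
  (23/18, 559/36)
  (40/7, 0)
  (0, 0)

5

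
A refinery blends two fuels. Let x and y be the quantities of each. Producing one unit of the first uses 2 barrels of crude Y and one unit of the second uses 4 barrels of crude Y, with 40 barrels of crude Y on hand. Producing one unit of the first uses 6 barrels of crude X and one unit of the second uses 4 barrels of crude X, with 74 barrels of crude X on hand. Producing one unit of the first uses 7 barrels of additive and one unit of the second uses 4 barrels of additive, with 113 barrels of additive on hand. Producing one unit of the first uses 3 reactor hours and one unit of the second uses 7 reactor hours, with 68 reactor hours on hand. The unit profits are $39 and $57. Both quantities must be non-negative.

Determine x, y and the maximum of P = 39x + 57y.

Extreme points and P = 39x + 57y:
  (0, 0) → P = 0
  (0, 68/7) → P = 3876/7
  (37/3, 0) → P = 481
  (17/2, 23/4) → P = 2637/4
  (4, 8) → P = 612

At the optimal vertex, 2x + 4y = 40 and 6x + 4y = 74.
Solving simultaneously gives x = 17/2, y = 23/4.

x = 17/2, y = 23/4, maximum P = 2637/4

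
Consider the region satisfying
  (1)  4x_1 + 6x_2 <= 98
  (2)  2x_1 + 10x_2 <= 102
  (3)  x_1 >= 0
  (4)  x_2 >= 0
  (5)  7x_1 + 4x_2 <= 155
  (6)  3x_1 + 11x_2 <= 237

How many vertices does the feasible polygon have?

5

Pairwise boundary intersections that survive every other constraint:
  (92/7, 53/7)
  (269/13, 33/13)
  (0, 51/5)
  (0, 0)
  (155/7, 0)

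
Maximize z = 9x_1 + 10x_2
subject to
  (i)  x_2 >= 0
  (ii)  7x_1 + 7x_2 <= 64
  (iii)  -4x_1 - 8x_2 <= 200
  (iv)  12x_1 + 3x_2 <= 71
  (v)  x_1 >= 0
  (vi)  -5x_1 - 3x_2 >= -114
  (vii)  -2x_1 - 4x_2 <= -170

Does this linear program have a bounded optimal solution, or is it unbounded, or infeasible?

The boundaries x_2 = 0 and 12x_1 + 3x_2 = 71 meet at (71/12, 0), but that point violates -2x_1 - 4x_2 ≤ -170. Every candidate vertex is excluded by some other constraint, so the feasible region is empty.

infeasible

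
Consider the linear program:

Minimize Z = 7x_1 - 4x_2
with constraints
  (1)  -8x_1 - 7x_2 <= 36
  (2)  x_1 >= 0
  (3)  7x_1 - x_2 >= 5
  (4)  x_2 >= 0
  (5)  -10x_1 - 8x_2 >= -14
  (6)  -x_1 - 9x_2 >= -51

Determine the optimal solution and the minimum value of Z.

x_1 = 9/11, x_2 = 8/11, minimum Z = 31/11

Vertices and Z = 7x_1 - 4x_2:
  (5/7, 0) → Z = 5
  (9/11, 8/11) → Z = 31/11
  (7/5, 0) → Z = 49/5

At the optimal vertex, 7x_1 - x_2 = 5 and -10x_1 - 8x_2 = -14.
Solving simultaneously gives x_1 = 9/11, x_2 = 8/11.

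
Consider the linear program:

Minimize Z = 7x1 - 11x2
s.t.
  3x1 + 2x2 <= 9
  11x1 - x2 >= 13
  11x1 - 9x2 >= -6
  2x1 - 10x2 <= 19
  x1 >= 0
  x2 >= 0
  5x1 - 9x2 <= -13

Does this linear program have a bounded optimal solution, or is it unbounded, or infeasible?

bounded optimum

Vertices and Z = 7x1 - 11x2:
  (69/49, 117/49) → Z = -804/49
  (55/37, 84/37) → Z = -539/37
  (123/88, 19/8) → Z = -719/44
  (65/47, 104/47) → Z = -689/47
The feasible region has finitely many vertices and no improving ray; the minimum is -804/49 at (69/49, 117/49).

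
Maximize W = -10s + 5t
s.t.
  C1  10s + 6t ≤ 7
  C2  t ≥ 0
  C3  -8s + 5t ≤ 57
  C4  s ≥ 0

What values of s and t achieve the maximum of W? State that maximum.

s = 0, t = 7/6, maximum W = 35/6

Extreme points and W = -10s + 5t:
  (7/10, 0) → W = -7
  (0, 7/6) → W = 35/6
  (0, 0) → W = 0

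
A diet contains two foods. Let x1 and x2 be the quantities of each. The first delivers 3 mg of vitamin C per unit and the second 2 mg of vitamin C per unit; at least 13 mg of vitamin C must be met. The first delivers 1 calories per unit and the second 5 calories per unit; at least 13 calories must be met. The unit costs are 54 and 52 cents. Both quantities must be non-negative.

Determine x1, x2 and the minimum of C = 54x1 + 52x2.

x1 = 3, x2 = 2, minimum C = 266

Vertices and C = 54x1 + 52x2:
  (0, 13/2) → C = 338
  (13, 0) → C = 702
  (3, 2) → C = 266
The feasible region is unbounded (it extends along (0, 1), (1, 0)), but C strictly increases along every unbounded feasible direction, so there is no improving ray and the minimum is attained at a vertex.

The optimum lies where 3x1 + 2x2 = 13 and x1 + 5x2 = 13.
Solving simultaneously gives x1 = 3, x2 = 2.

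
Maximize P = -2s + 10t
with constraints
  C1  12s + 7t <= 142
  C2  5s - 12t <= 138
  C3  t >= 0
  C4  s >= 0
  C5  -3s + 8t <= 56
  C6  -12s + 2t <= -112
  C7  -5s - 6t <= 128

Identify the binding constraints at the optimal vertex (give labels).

C1 and C6

Vertices and P = -2s + 10t:
  (71/6, 0) → P = -71/3
  (89/9, 10/3) → P = 122/9
  (28/3, 0) → P = -56/3

The maximum is at (89/9, 10/3). Substituting into each constraint, equality holds for C1 and C6; the remaining constraints have slack.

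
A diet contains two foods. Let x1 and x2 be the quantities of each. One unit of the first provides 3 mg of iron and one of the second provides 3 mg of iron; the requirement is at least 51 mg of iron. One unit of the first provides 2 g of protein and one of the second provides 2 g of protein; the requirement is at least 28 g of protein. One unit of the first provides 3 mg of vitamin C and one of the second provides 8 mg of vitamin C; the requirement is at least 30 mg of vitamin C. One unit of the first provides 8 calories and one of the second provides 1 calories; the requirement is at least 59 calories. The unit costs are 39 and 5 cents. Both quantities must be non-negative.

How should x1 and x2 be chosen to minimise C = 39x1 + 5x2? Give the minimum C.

x1 = 6, x2 = 11, minimum C = 289

The feasible region is unbounded (it extends along (0, 1), (1, 0)), but C strictly increases along every unbounded feasible direction, so there is no improving ray and the minimum is attained at a vertex.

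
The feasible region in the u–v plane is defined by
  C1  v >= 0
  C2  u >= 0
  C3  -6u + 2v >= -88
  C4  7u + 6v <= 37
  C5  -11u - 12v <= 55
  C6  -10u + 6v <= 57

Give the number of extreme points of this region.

3

Pairwise boundary intersections that survive every other constraint:
  (0, 0)
  (37/7, 0)
  (0, 37/6)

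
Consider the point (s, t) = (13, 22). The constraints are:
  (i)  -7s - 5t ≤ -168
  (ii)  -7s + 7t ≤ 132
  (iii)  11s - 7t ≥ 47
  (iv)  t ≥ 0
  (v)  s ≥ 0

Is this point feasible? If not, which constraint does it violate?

not feasible — violates (iii)

Constraint (iii): 11s - 7t = -11, which is not ≥ 47. All other constraints are satisfied.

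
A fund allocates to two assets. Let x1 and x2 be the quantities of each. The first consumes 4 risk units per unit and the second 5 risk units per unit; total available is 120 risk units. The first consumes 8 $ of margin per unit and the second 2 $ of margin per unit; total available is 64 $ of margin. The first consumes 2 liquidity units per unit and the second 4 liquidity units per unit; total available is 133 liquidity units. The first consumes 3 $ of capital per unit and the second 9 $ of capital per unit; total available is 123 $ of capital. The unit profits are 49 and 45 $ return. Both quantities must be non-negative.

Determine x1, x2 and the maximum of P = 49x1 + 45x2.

Extreme points and P = 49x1 + 45x2:
  (0, 0) → P = 0
  (0, 41/3) → P = 615
  (8, 0) → P = 392
  (5, 12) → P = 785

At the optimal vertex, 8x1 + 2x2 = 64 and 3x1 + 9x2 = 123.
Solving simultaneously gives x1 = 5, x2 = 12.

x1 = 5, x2 = 12, maximum P = 785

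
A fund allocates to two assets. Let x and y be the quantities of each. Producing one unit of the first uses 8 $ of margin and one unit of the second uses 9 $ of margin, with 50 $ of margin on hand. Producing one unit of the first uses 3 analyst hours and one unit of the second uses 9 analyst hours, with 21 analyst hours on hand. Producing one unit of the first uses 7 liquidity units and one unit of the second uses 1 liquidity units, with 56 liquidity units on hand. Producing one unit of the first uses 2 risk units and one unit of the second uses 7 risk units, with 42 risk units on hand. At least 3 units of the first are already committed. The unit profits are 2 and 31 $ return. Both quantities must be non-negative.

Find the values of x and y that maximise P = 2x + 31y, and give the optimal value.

x = 3, y = 4/3, maximum P = 142/3

At the optimal vertex, 3x + 9y = 21 and x = 3.
Solving simultaneously gives x = 3, y = 4/3.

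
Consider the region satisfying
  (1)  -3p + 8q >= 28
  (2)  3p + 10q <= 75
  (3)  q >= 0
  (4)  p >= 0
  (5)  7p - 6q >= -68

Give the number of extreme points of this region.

Pairwise boundary intersections that survive every other constraint:
  (160/27, 103/18)
  (0, 7/2)
  (0, 15/2)

3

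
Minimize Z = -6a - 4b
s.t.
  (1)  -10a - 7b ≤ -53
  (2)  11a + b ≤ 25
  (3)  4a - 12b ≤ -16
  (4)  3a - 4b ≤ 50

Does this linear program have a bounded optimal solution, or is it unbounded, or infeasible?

From the feasible point (122/67, 333/67), moving in the direction (-1, 11) keeps every constraint satisfied while Z decreases without bound.

unbounded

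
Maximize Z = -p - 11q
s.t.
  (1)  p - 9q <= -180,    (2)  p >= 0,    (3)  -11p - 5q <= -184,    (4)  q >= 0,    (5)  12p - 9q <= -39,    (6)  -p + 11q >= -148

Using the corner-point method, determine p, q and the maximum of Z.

p = 189/26, q = 541/26, maximum Z = -3070/13

Corner points and Z = -p - 11q:
  (189/26, 541/26) → Z = -3070/13
  (141/11, 707/33) → Z = -8200/33
  (0, 184/5) → Z = -2024/5
The feasible region is unbounded (it extends along (0, 1), (3, 4)), but Z strictly decreases along every unbounded feasible direction, so there is no improving ray and the maximum is attained at a vertex.

At the optimal vertex, p - 9q = -180 and -11p - 5q = -184.
Solving simultaneously gives p = 189/26, q = 541/26.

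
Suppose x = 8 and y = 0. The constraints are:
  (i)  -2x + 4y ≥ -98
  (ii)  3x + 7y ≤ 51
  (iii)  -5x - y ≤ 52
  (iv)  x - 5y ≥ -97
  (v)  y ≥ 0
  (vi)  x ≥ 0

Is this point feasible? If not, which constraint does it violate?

(i): -16 ≥ -98 ✓
(ii): 24 ≤ 51 ✓
(iii): -40 ≤ 52 ✓
(iv): 8 ≥ -97 ✓
(v): 0 ≥ 0 ✓
(vi): 8 ≥ 0 ✓

feasible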